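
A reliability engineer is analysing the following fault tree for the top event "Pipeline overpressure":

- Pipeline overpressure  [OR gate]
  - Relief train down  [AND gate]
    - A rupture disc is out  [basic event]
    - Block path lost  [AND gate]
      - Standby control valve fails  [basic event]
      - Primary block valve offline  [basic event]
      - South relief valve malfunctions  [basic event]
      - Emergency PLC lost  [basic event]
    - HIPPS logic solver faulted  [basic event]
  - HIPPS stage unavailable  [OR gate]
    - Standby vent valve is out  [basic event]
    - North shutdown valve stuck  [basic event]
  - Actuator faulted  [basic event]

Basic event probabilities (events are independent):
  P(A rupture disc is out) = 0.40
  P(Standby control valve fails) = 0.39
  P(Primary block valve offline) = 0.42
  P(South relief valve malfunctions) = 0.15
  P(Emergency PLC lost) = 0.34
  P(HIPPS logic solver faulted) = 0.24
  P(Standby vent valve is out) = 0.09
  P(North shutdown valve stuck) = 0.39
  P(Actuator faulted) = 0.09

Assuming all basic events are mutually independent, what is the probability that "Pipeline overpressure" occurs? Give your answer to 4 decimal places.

0.4953

P(Block path lost) [AND] = 0.39 × 0.42 × 0.15 × 0.34 = 0.008354
P(Relief train down) [AND] = 0.40 × 0.008354 × 0.24 = 0.000802
P(HIPPS stage unavailable) [OR] = 1 − (1−0.09) × (1−0.39) = 0.444900
P(Pipeline overpressure) [OR] = 1 − (1−0.000802) × (1−0.444900) × (1−0.09) = 0.495264
Rounded to 4 decimal places: P(Pipeline overpressure) ≈ 0.4953.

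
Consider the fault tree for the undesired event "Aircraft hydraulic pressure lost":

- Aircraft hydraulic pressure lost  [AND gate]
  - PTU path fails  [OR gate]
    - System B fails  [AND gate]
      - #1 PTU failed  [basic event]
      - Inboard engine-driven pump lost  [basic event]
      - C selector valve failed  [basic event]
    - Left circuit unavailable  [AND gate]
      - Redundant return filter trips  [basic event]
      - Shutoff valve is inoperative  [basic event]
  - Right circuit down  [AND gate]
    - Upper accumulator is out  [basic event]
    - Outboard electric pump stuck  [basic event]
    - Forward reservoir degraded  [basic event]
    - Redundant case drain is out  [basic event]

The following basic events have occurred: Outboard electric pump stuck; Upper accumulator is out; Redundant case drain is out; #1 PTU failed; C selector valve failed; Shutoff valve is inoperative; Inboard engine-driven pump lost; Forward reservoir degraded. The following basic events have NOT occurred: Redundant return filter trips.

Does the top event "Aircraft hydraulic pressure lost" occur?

System B fails [AND]: #1 PTU failed=occurs, Inboard engine-driven pump lost=occurs, C selector valve failed=occurs → all inputs occur → occurs.
Left circuit unavailable [AND]: Redundant return filter trips=not, Shutoff valve is inoperative=occurs → not all inputs occur → does not occur.
PTU path fails [OR]: System B fails=occurs, Left circuit unavailable=not → at least one input occurs → occurs.
Right circuit down [AND]: Upper accumulator is out=occurs, Outboard electric pump stuck=occurs, Forward reservoir degraded=occurs, Redundant case drain is out=occurs → all inputs occur → occurs.
Aircraft hydraulic pressure lost [AND]: PTU path fails=occurs, Right circuit down=occurs → all inputs occur → occurs.

Yes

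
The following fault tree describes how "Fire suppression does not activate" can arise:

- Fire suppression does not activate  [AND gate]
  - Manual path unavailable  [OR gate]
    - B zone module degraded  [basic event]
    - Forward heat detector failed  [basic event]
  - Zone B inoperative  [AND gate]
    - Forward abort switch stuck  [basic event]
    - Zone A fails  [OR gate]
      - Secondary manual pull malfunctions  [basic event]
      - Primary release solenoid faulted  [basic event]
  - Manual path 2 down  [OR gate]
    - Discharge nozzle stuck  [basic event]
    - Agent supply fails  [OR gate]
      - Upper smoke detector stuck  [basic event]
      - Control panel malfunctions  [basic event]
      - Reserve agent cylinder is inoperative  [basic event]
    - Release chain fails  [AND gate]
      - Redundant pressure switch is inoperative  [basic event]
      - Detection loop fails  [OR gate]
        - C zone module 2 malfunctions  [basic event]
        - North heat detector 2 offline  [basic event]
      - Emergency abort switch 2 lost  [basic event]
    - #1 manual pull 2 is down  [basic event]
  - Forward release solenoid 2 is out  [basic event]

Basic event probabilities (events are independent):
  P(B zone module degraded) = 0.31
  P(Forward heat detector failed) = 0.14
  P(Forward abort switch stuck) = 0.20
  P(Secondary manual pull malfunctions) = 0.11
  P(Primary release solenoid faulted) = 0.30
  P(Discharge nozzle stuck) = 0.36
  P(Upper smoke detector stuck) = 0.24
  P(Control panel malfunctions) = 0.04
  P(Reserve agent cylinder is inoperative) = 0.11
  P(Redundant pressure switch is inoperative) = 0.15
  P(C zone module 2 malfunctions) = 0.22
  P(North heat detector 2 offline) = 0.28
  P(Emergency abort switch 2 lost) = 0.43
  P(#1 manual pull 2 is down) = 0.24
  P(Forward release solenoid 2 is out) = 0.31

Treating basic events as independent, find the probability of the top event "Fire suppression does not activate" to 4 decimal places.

0.0066

P(Manual path unavailable) [OR] = 1 − (1−0.31) × (1−0.14) = 0.406600
P(Zone A fails) [OR] = 1 − (1−0.11) × (1−0.30) = 0.377000
P(Zone B inoperative) [AND] = 0.20 × 0.377000 = 0.075400
P(Agent supply fails) [OR] = 1 − (1−0.24) × (1−0.04) × (1−0.11) = 0.350656
P(Detection loop fails) [OR] = 1 − (1−0.22) × (1−0.28) = 0.438400
P(Release chain fails) [AND] = 0.15 × 0.438400 × 0.43 = 0.028277
P(Manual path 2 down) [OR] = 1 − (1−0.36) × (1−0.350656) × (1−0.028277) × (1−0.24) = 0.693090
P(Fire suppression does not activate) [AND] = 0.406600 × 0.075400 × 0.693090 × 0.31 = 0.006587
Rounded to 4 decimal places: P(Fire suppression does not activate) ≈ 0.0066.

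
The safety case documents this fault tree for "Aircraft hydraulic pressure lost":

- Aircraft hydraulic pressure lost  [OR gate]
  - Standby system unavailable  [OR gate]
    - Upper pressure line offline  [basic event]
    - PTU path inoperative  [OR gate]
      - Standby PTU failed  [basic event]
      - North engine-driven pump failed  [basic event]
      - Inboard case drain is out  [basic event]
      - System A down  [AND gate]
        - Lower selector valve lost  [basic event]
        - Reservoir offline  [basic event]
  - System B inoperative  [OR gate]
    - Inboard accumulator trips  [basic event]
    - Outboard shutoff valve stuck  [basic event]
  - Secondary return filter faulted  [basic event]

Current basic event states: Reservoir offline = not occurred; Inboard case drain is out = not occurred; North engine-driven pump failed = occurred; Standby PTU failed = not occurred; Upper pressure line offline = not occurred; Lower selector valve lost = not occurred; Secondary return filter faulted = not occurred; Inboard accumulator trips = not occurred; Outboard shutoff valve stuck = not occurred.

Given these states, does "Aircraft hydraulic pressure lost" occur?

System A down [AND]: Lower selector valve lost=not, Reservoir offline=not → not all inputs occur → does not occur.
PTU path inoperative [OR]: Standby PTU failed=not, North engine-driven pump failed=occurs, Inboard case drain is out=not, System A down=not → at least one input occurs → occurs.
Standby system unavailable [OR]: Upper pressure line offline=not, PTU path inoperative=occurs → at least one input occurs → occurs.
System B inoperative [OR]: Inboard accumulator trips=not, Outboard shutoff valve stuck=not → no input occurs → does not occur.
Aircraft hydraulic pressure lost [OR]: Standby system unavailable=occurs, System B inoperative=not, Secondary return filter faulted=not → at least one input occurs → occurs.

Yes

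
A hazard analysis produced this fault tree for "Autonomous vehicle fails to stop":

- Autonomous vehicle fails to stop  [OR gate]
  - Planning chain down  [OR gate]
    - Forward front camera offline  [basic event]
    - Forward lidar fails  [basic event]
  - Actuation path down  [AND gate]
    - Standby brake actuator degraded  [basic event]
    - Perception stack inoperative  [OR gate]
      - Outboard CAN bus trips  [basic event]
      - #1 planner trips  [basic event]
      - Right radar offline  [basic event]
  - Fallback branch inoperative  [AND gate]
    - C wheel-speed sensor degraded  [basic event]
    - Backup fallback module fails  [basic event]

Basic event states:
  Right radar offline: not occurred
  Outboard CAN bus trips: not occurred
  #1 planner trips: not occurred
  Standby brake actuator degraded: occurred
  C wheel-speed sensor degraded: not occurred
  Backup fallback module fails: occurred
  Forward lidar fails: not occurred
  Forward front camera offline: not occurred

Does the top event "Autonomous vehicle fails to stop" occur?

No

Planning chain down [OR]: Forward front camera offline=not, Forward lidar fails=not → no input occurs → does not occur.
Perception stack inoperative [OR]: Outboard CAN bus trips=not, #1 planner trips=not, Right radar offline=not → no input occurs → does not occur.
Actuation path down [AND]: Standby brake actuator degraded=occurs, Perception stack inoperative=not → not all inputs occur → does not occur.
Fallback branch inoperative [AND]: C wheel-speed sensor degraded=not, Backup fallback module fails=occurs → not all inputs occur → does not occur.
Autonomous vehicle fails to stop [OR]: Planning chain down=not, Actuation path down=not, Fallback branch inoperative=not → no input occurs → does not occur.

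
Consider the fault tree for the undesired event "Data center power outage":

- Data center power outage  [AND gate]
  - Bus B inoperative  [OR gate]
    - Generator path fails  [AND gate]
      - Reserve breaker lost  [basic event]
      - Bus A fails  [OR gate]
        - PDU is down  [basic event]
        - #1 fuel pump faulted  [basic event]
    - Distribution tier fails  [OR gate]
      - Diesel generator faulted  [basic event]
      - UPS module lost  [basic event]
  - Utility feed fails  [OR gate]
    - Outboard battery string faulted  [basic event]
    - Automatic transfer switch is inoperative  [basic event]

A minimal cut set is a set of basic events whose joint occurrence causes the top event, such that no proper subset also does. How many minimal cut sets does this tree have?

8

Bus A fails [OR]: union of children's cut sets → 2 cut set(s).
Generator path fails [AND]: one cut set from each child combined → 1 × 2 = 2 cut set(s).
Distribution tier fails [OR]: union of children's cut sets → 2 cut set(s).
Bus B inoperative [OR]: union of children's cut sets → 4 cut set(s).
Utility feed fails [OR]: union of children's cut sets → 2 cut set(s).
Data center power outage [AND]: one cut set from each child combined → 4 × 2 = 8 cut set(s).
Minimal cut sets: {Outboard battery string faulted, PDU is down, Reserve breaker lost}; {Automatic transfer switch is inoperative, PDU is down, Reserve breaker lost}; {#1 fuel pump faulted, Outboard battery string faulted, Reserve breaker lost}; {#1 fuel pump faulted, Automatic transfer switch is inoperative, Reserve breaker lost}; {Diesel generator faulted, Outboard battery string faulted}; {Automatic transfer switch is inoperative, Diesel generator faulted}; {Outboard battery string faulted, UPS module lost}; {Automatic transfer switch is inoperative, UPS module lost}.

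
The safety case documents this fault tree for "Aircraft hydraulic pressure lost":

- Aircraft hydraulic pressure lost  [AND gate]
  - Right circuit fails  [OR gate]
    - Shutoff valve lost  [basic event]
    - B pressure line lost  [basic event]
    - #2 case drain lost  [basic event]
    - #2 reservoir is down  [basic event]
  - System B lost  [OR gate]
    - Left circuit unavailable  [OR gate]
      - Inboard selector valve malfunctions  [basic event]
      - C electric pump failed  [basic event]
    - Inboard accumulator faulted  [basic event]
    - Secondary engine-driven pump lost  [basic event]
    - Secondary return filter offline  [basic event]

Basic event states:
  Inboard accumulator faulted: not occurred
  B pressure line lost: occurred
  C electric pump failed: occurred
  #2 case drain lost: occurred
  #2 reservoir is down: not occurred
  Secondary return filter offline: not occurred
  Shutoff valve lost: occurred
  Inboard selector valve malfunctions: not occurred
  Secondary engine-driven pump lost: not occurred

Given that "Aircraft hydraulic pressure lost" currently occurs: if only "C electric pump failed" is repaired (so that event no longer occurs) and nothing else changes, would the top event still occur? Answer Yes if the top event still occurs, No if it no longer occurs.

No

Counterfactual: set "C electric pump failed" to not occurred.
Right circuit fails [OR]: Shutoff valve lost=occurs, B pressure line lost=occurs, #2 case drain lost=occurs, #2 reservoir is down=not → at least one input occurs → occurs.
Left circuit unavailable [OR]: Inboard selector valve malfunctions=not, C electric pump failed=not → no input occurs → does not occur.
System B lost [OR]: Left circuit unavailable=not, Inboard accumulator faulted=not, Secondary engine-driven pump lost=not, Secondary return filter offline=not → no input occurs → does not occur.
Aircraft hydraulic pressure lost [AND]: Right circuit fails=occurs, System B lost=not → not all inputs occur → does not occur.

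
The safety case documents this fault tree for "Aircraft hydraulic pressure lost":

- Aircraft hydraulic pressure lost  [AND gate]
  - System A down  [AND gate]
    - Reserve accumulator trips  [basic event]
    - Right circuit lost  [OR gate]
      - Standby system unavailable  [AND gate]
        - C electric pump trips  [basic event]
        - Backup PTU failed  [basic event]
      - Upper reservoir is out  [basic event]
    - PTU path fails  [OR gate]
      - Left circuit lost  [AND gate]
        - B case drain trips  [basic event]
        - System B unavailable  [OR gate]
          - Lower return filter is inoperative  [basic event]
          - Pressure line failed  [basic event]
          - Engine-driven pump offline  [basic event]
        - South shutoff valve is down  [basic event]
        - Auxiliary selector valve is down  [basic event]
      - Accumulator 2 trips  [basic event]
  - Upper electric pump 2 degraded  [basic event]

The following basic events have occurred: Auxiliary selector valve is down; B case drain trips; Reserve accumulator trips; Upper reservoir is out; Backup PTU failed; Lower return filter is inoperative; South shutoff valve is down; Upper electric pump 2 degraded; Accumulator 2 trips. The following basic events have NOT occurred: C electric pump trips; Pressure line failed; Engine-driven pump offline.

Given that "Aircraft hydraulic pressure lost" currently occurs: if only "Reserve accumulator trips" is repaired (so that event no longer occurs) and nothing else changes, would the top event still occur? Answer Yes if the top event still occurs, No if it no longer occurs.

No

Counterfactual: set "Reserve accumulator trips" to not occurred.
Standby system unavailable [AND]: C electric pump trips=not, Backup PTU failed=occurs → not all inputs occur → does not occur.
Right circuit lost [OR]: Standby system unavailable=not, Upper reservoir is out=occurs → at least one input occurs → occurs.
System B unavailable [OR]: Lower return filter is inoperative=occurs, Pressure line failed=not, Engine-driven pump offline=not → at least one input occurs → occurs.
Left circuit lost [AND]: B case drain trips=occurs, System B unavailable=occurs, South shutoff valve is down=occurs, Auxiliary selector valve is down=occurs → all inputs occur → occurs.
PTU path fails [OR]: Left circuit lost=occurs, Accumulator 2 trips=occurs → at least one input occurs → occurs.
System A down [AND]: Reserve accumulator trips=not, Right circuit lost=occurs, PTU path fails=occurs → not all inputs occur → does not occur.
Aircraft hydraulic pressure lost [AND]: System A down=not, Upper electric pump 2 degraded=occurs → not all inputs occur → does not occur.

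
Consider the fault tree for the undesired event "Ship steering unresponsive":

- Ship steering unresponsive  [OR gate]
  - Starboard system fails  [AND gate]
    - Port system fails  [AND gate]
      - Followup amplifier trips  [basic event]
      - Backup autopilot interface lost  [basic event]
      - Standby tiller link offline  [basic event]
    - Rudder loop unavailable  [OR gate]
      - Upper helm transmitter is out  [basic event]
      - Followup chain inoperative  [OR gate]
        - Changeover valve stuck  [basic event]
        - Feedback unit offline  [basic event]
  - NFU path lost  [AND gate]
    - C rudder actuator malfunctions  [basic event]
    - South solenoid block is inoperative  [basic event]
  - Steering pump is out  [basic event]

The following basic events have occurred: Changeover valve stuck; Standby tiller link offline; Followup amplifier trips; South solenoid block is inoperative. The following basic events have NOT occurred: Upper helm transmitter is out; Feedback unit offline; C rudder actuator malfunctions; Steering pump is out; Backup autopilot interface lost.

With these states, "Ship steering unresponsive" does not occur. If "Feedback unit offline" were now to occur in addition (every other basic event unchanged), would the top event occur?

No

Counterfactual: set "Feedback unit offline" to occurred.
Port system fails [AND]: Followup amplifier trips=occurs, Backup autopilot interface lost=not, Standby tiller link offline=occurs → not all inputs occur → does not occur.
Followup chain inoperative [OR]: Changeover valve stuck=occurs, Feedback unit offline=occurs → at least one input occurs → occurs.
Rudder loop unavailable [OR]: Upper helm transmitter is out=not, Followup chain inoperative=occurs → at least one input occurs → occurs.
Starboard system fails [AND]: Port system fails=not, Rudder loop unavailable=occurs → not all inputs occur → does not occur.
NFU path lost [AND]: C rudder actuator malfunctions=not, South solenoid block is inoperative=occurs → not all inputs occur → does not occur.
Ship steering unresponsive [OR]: Starboard system fails=not, NFU path lost=not, Steering pump is out=not → no input occurs → does not occur.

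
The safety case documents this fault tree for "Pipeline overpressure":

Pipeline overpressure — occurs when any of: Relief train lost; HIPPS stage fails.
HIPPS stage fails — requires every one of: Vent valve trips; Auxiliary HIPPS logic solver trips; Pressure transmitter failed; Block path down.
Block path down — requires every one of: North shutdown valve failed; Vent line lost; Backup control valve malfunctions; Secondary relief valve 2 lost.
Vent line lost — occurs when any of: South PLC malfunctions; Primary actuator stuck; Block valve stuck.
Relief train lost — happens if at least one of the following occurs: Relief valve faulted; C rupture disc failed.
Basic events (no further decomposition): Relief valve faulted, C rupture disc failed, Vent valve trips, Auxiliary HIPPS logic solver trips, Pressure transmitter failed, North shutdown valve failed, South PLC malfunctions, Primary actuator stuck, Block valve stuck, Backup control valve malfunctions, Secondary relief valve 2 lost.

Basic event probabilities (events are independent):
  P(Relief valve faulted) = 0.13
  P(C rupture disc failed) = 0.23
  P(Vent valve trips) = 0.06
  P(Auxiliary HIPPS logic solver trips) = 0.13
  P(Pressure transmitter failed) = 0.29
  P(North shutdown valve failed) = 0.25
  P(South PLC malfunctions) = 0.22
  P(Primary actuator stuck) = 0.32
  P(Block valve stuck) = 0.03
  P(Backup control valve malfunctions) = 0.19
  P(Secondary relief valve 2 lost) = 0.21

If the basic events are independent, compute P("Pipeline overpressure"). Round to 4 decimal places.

0.3301

P(Relief train lost) [OR] = 1 − (1−0.13) × (1−0.23) = 0.330100
P(Vent line lost) [OR] = 1 − (1−0.22) × (1−0.32) × (1−0.03) = 0.485512
P(Block path down) [AND] = 0.25 × 0.485512 × 0.19 × 0.21 = 0.004843
P(HIPPS stage fails) [AND] = 0.06 × 0.13 × 0.29 × 0.004843 = 0.000011
P(Pipeline overpressure) [OR] = 1 − (1−0.330100) × (1−0.000011) = 0.330107
Rounded to 4 decimal places: P(Pipeline overpressure) ≈ 0.3301.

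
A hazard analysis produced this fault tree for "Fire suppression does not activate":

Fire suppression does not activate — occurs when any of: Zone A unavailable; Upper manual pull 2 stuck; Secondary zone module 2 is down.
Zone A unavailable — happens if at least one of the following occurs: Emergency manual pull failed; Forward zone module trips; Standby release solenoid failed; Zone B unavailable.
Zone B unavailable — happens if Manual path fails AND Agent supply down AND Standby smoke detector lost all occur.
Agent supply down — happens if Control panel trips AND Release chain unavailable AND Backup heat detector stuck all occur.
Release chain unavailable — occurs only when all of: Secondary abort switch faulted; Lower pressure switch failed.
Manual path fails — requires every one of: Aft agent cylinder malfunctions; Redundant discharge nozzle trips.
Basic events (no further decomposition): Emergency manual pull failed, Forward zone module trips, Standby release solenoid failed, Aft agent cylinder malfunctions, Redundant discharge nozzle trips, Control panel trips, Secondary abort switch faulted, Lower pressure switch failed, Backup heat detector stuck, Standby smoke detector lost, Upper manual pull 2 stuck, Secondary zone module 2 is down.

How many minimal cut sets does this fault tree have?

6

Manual path fails [AND]: one cut set from each child combined → 1 × 1 = 1 cut set(s).
Release chain unavailable [AND]: one cut set from each child combined → 1 × 1 = 1 cut set(s).
Agent supply down [AND]: one cut set from each child combined → 1 × 1 × 1 = 1 cut set(s).
Zone B unavailable [AND]: one cut set from each child combined → 1 × 1 × 1 = 1 cut set(s).
Zone A unavailable [OR]: union of children's cut sets → 4 cut set(s).
Fire suppression does not activate [OR]: union of children's cut sets → 6 cut set(s).
Minimal cut sets: {Emergency manual pull failed}; {Forward zone module trips}; {Standby release solenoid failed}; {Aft agent cylinder malfunctions, Backup heat detector stuck, Control panel trips, Lower pressure switch failed, Redundant discharge nozzle trips, Secondary abort switch faulted, Standby smoke detector lost}; {Upper manual pull 2 stuck}; {Secondary zone module 2 is down}.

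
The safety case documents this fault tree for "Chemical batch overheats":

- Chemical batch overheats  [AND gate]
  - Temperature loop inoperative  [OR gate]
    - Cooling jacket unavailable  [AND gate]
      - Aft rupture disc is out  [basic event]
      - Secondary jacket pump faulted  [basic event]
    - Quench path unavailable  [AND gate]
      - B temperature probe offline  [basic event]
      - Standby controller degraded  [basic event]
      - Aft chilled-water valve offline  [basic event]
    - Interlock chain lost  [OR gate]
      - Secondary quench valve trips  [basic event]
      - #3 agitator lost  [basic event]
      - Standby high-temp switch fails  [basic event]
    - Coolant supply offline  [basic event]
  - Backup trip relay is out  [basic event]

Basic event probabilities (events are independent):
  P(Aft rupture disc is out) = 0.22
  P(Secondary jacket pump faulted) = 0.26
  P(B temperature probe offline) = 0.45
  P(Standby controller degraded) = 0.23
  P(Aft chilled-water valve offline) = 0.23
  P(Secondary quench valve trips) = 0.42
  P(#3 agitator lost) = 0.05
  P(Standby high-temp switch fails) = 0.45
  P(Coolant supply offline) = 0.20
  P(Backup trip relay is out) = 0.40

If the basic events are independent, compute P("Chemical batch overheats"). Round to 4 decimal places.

P(Cooling jacket unavailable) [AND] = 0.22 × 0.26 = 0.057200
P(Quench path unavailable) [AND] = 0.45 × 0.23 × 0.23 = 0.023805
P(Interlock chain lost) [OR] = 1 − (1−0.42) × (1−0.05) × (1−0.45) = 0.696950
P(Temperature loop inoperative) [OR] = 1 − (1−0.057200) × (1−0.023805) × (1−0.696950) × (1−0.20) = 0.776869
P(Chemical batch overheats) [AND] = 0.776869 × 0.40 = 0.310748
Rounded to 4 decimal places: P(Chemical batch overheats) ≈ 0.3107.

0.3107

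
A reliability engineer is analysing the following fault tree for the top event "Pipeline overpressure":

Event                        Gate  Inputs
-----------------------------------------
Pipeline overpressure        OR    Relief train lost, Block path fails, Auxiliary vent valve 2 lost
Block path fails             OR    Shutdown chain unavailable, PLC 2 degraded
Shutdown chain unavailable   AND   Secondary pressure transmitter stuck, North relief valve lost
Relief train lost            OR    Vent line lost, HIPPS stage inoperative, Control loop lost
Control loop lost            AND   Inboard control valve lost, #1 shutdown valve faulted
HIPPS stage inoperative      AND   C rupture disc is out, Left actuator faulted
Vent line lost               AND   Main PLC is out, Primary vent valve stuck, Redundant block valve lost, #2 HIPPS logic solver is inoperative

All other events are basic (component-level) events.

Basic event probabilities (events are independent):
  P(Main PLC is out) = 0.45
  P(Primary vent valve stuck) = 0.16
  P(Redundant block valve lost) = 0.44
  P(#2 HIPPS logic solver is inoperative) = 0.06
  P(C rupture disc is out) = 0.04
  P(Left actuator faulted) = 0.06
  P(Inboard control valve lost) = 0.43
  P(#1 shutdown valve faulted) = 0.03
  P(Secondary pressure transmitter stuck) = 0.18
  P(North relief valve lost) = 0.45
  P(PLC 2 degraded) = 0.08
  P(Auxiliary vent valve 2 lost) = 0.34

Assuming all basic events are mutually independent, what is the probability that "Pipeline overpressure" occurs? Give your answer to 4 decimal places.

P(Vent line lost) [AND] = 0.45 × 0.16 × 0.44 × 0.06 = 0.001901
P(HIPPS stage inoperative) [AND] = 0.04 × 0.06 = 0.002400
P(Control loop lost) [AND] = 0.43 × 0.03 = 0.012900
P(Relief train lost) [OR] = 1 − (1−0.001901) × (1−0.002400) × (1−0.012900) = 0.017141
P(Shutdown chain unavailable) [AND] = 0.18 × 0.45 = 0.081000
P(Block path fails) [OR] = 1 − (1−0.081000) × (1−0.08) = 0.154520
P(Pipeline overpressure) [OR] = 1 − (1−0.017141) × (1−0.154520) × (1−0.34) = 0.451548
Rounded to 4 decimal places: P(Pipeline overpressure) ≈ 0.4515.

0.4515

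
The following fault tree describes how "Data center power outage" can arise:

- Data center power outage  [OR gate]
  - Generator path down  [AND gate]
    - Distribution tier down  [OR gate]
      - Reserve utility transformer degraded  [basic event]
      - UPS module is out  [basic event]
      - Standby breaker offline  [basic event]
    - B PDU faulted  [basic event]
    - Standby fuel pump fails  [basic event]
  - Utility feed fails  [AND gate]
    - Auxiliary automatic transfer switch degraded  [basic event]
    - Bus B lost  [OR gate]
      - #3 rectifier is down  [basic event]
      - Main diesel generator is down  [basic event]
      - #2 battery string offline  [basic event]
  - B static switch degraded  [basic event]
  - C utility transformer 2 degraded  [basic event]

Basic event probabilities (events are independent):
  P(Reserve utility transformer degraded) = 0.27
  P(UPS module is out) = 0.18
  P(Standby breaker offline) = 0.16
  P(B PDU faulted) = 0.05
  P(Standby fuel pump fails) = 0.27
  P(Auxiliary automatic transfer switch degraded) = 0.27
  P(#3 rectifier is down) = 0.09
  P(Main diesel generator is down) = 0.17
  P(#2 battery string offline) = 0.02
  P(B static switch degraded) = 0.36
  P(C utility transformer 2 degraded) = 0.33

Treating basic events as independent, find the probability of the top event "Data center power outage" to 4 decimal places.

0.6040

P(Distribution tier down) [OR] = 1 − (1−0.27) × (1−0.18) × (1−0.16) = 0.497176
P(Generator path down) [AND] = 0.497176 × 0.05 × 0.27 = 0.006712
P(Bus B lost) [OR] = 1 − (1−0.09) × (1−0.17) × (1−0.02) = 0.259806
P(Utility feed fails) [AND] = 0.27 × 0.259806 = 0.070148
P(Data center power outage) [OR] = 1 − (1−0.006712) × (1−0.070148) × (1−0.36) × (1−0.33) = 0.603956
Rounded to 4 decimal places: P(Data center power outage) ≈ 0.6040.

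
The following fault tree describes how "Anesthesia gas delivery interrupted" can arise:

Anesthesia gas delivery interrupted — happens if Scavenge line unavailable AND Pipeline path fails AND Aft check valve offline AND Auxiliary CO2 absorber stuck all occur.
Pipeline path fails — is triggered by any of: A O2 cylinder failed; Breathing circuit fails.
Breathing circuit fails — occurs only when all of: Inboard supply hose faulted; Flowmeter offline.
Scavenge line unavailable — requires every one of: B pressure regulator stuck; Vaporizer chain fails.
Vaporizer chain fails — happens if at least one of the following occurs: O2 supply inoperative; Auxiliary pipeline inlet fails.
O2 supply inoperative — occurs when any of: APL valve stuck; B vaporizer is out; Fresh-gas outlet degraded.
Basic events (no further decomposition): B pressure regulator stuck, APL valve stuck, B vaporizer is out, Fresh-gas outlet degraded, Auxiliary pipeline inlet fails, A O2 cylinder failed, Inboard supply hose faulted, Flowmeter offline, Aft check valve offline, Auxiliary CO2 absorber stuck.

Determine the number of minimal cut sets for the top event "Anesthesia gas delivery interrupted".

8

O2 supply inoperative [OR]: union of children's cut sets → 3 cut set(s).
Vaporizer chain fails [OR]: union of children's cut sets → 4 cut set(s).
Scavenge line unavailable [AND]: one cut set from each child combined → 1 × 4 = 4 cut set(s).
Breathing circuit fails [AND]: one cut set from each child combined → 1 × 1 = 1 cut set(s).
Pipeline path fails [OR]: union of children's cut sets → 2 cut set(s).
Anesthesia gas delivery interrupted [AND]: one cut set from each child combined → 4 × 2 × 1 × 1 = 8 cut set(s).
Minimal cut sets: {A O2 cylinder failed, APL valve stuck, Aft check valve offline, Auxiliary CO2 absorber stuck, B pressure regulator stuck}; {APL valve stuck, Aft check valve offline, Auxiliary CO2 absorber stuck, B pressure regulator stuck, Flowmeter offline, Inboard supply hose faulted}; {A O2 cylinder failed, Aft check valve offline, Auxiliary CO2 absorber stuck, B pressure regulator stuck, B vaporizer is out}; {Aft check valve offline, Auxiliary CO2 absorber stuck, B pressure regulator stuck, B vaporizer is out, Flowmeter offline, Inboard supply hose faulted}; {A O2 cylinder failed, Aft check valve offline, Auxiliary CO2 absorber stuck, B pressure regulator stuck, Fresh-gas outlet degraded}; {Aft check valve offline, Auxiliary CO2 absorber stuck, B pressure regulator stuck, Flowmeter offline, Fresh-gas outlet degraded, Inboard supply hose faulted}; {A O2 cylinder failed, Aft check valve offline, Auxiliary CO2 absorber stuck, Auxiliary pipeline inlet fails, B pressure regulator stuck}; {Aft check valve offline, Auxiliary CO2 absorber stuck, Auxiliary pipeline inlet fails, B pressure regulator stuck, Flowmeter offline, Inboard supply hose faulted}.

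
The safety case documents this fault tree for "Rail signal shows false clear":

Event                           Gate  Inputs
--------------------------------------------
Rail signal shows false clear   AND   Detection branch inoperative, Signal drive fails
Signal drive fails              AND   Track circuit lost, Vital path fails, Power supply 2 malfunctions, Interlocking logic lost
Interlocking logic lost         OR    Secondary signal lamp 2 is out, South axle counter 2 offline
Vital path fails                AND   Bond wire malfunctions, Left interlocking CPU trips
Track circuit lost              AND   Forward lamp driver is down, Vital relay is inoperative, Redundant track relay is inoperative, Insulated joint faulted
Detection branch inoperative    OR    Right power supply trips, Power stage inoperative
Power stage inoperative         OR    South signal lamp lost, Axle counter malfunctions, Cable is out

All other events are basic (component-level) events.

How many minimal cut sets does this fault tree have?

8

Power stage inoperative [OR]: union of children's cut sets → 3 cut set(s).
Detection branch inoperative [OR]: union of children's cut sets → 4 cut set(s).
Track circuit lost [AND]: one cut set from each child combined → 1 × 1 × 1 × 1 = 1 cut set(s).
Vital path fails [AND]: one cut set from each child combined → 1 × 1 = 1 cut set(s).
Interlocking logic lost [OR]: union of children's cut sets → 2 cut set(s).
Signal drive fails [AND]: one cut set from each child combined → 1 × 1 × 1 × 2 = 2 cut set(s).
Rail signal shows false clear [AND]: one cut set from each child combined → 4 × 2 = 8 cut set(s).
Minimal cut sets: {Bond wire malfunctions, Forward lamp driver is down, Insulated joint faulted, Left interlocking CPU trips, Power supply 2 malfunctions, Redundant track relay is inoperative, Right power supply trips, Secondary signal lamp 2 is out, Vital relay is inoperative}; {Bond wire malfunctions, Forward lamp driver is down, Insulated joint faulted, Left interlocking CPU trips, Power supply 2 malfunctions, Redundant track relay is inoperative, Right power supply trips, South axle counter 2 offline, Vital relay is inoperative}; {Bond wire malfunctions, Forward lamp driver is down, Insulated joint faulted, Left interlocking CPU trips, Power supply 2 malfunctions, Redundant track relay is inoperative, Secondary signal lamp 2 is out, South signal lamp lost, Vital relay is inoperative}; {Bond wire malfunctions, Forward lamp driver is down, Insulated joint faulted, Left interlocking CPU trips, Power supply 2 malfunctions, Redundant track relay is inoperative, South axle counter 2 offline, South signal lamp lost, Vital relay is inoperative}; {Axle counter malfunctions, Bond wire malfunctions, Forward lamp driver is down, Insulated joint faulted, Left interlocking CPU trips, Power supply 2 malfunctions, Redundant track relay is inoperative, Secondary signal lamp 2 is out, Vital relay is inoperative}; {Axle counter malfunctions, Bond wire malfunctions, Forward lamp driver is down, Insulated joint faulted, Left interlocking CPU trips, Power supply 2 malfunctions, Redundant track relay is inoperative, South axle counter 2 offline, Vital relay is inoperative}; {Bond wire malfunctions, Cable is out, Forward lamp driver is down, Insulated joint faulted, Left interlocking CPU trips, Power supply 2 malfunctions, Redundant track relay is inoperative, Secondary signal lamp 2 is out, Vital relay is inoperative}; {Bond wire malfunctions, Cable is out, Forward lamp driver is down, Insulated joint faulted, Left interlocking CPU trips, Power supply 2 malfunctions, Redundant track relay is inoperative, South axle counter 2 offline, Vital relay is inoperative}.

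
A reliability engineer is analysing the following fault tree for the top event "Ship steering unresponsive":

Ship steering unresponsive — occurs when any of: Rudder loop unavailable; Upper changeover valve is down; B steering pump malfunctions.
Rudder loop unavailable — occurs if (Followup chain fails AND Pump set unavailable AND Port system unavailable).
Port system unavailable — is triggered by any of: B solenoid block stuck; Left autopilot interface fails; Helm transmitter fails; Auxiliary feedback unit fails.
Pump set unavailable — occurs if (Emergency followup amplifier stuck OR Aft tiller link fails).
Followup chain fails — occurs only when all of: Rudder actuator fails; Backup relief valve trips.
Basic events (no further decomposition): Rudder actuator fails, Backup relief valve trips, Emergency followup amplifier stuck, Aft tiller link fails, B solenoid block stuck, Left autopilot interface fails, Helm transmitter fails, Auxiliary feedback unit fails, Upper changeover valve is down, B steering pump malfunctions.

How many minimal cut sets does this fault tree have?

Followup chain fails [AND]: one cut set from each child combined → 1 × 1 = 1 cut set(s).
Pump set unavailable [OR]: union of children's cut sets → 2 cut set(s).
Port system unavailable [OR]: union of children's cut sets → 4 cut set(s).
Rudder loop unavailable [AND]: one cut set from each child combined → 1 × 2 × 4 = 8 cut set(s).
Ship steering unresponsive [OR]: union of children's cut sets → 10 cut set(s).
Minimal cut sets: {B solenoid block stuck, Backup relief valve trips, Emergency followup amplifier stuck, Rudder actuator fails}; {Backup relief valve trips, Emergency followup amplifier stuck, Left autopilot interface fails, Rudder actuator fails}; {Backup relief valve trips, Emergency followup amplifier stuck, Helm transmitter fails, Rudder actuator fails}; {Auxiliary feedback unit fails, Backup relief valve trips, Emergency followup amplifier stuck, Rudder actuator fails}; {Aft tiller link fails, B solenoid block stuck, Backup relief valve trips, Rudder actuator fails}; {Aft tiller link fails, Backup relief valve trips, Left autopilot interface fails, Rudder actuator fails}; {Aft tiller link fails, Backup relief valve trips, Helm transmitter fails, Rudder actuator fails}; {Aft tiller link fails, Auxiliary feedback unit fails, Backup relief valve trips, Rudder actuator fails}; {Upper changeover valve is down}; {B steering pump malfunctions}.

10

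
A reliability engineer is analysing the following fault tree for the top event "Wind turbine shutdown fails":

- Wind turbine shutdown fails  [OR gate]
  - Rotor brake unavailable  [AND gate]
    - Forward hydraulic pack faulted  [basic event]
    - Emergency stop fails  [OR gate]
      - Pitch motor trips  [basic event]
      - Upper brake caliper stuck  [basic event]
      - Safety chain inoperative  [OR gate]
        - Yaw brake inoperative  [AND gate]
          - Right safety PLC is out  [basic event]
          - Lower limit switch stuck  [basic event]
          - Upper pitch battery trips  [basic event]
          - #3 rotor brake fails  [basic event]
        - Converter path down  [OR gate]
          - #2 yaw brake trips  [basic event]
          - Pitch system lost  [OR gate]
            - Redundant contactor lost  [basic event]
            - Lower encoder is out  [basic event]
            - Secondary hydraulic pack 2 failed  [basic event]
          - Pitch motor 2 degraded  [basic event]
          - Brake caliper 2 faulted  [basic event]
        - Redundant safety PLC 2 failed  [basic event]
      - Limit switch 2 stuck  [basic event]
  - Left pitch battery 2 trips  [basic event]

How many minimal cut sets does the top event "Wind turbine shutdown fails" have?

Yaw brake inoperative [AND]: one cut set from each child combined → 1 × 1 × 1 × 1 = 1 cut set(s).
Pitch system lost [OR]: union of children's cut sets → 3 cut set(s).
Converter path down [OR]: union of children's cut sets → 6 cut set(s).
Safety chain inoperative [OR]: union of children's cut sets → 8 cut set(s).
Emergency stop fails [OR]: union of children's cut sets → 11 cut set(s).
Rotor brake unavailable [AND]: one cut set from each child combined → 1 × 11 = 11 cut set(s).
Wind turbine shutdown fails [OR]: union of children's cut sets → 12 cut set(s).

12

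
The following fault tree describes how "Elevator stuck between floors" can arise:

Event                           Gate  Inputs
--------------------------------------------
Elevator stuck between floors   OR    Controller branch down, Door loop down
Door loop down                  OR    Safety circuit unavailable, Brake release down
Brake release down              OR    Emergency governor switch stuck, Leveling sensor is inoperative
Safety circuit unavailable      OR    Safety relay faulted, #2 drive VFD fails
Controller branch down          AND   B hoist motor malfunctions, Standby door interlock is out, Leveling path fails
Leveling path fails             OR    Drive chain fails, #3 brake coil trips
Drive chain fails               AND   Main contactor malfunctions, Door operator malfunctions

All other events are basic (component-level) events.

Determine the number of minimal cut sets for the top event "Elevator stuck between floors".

Drive chain fails [AND]: one cut set from each child combined → 1 × 1 = 1 cut set(s).
Leveling path fails [OR]: union of children's cut sets → 2 cut set(s).
Controller branch down [AND]: one cut set from each child combined → 1 × 1 × 2 = 2 cut set(s).
Safety circuit unavailable [OR]: union of children's cut sets → 2 cut set(s).
Brake release down [OR]: union of children's cut sets → 2 cut set(s).
Door loop down [OR]: union of children's cut sets → 4 cut set(s).
Elevator stuck between floors [OR]: union of children's cut sets → 6 cut set(s).
Minimal cut sets: {B hoist motor malfunctions, Door operator malfunctions, Main contactor malfunctions, Standby door interlock is out}; {#3 brake coil trips, B hoist motor malfunctions, Standby door interlock is out}; {Safety relay faulted}; {#2 drive VFD fails}; {Emergency governor switch stuck}; {Leveling sensor is inoperative}.

6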